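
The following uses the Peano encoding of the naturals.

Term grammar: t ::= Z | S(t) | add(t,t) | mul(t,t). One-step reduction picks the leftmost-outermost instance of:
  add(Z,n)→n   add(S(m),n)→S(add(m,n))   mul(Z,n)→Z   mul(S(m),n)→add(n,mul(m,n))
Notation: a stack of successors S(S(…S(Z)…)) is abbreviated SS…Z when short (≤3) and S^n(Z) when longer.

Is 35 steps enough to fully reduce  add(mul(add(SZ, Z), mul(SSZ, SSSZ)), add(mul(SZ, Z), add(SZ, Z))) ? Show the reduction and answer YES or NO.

Answer: YES — reaches normal form S^7(Z) in 35 ≤ 35 steps

Derivation:
  start: add(mul(add(SZ, Z), mul(SSZ, SSSZ)), add(mul(SZ, Z), add(SZ, Z)))
  [1] add(mul(S(add(Z, Z)), mul(SSZ, SSSZ)), add(mul(SZ, Z), add(SZ, Z)))
  [2] add(add(mul(SSZ, SSSZ), mul(add(Z, Z), mul(SSZ, SSSZ))), add(mul(SZ, Z), add(SZ, Z)))
  [3] add(add(add(SSSZ, mul(SZ, SSSZ)), mul(add(Z, Z), mul(SSZ, SSSZ))), add(mul(SZ, Z), add(SZ, Z)))
  [4] add(add(S(add(SSZ, mul(SZ, SSSZ))), mul(add(Z, Z), mul(SSZ, SSSZ))), add(mul(SZ, Z), add(SZ, Z)))
  [5] add(S(add(add(SSZ, mul(SZ, SSSZ)), mul(add(Z, Z), mul(SSZ, SSSZ)))), add(mul(SZ, Z), add(SZ, Z)))
  [6] S(add(add(add(SSZ, mul(SZ, SSSZ)), mul(add(Z, Z), mul(SSZ, SSSZ))), add(mul(SZ, Z), add(SZ, Z))))
  [7] S(add(add(S(add(SZ, mul(SZ, SSSZ))), mul(add(Z, Z), mul(SSZ, SSSZ))), add(mul(SZ, Z), add(SZ, Z))))
  [8] S(add(S(add(add(SZ, mul(SZ, SSSZ)), mul(add(Z, Z), mul(SSZ, SSSZ)))), add(mul(SZ, Z), add(SZ, Z))))
  [9] S(S(add(add(add(SZ, mul(SZ, SSSZ)), mul(add(Z, Z), mul(SSZ, SSSZ))), add(mul(SZ, Z), add(SZ, Z)))))
  [10] S(S(add(add(S(add(Z, mul(SZ, SSSZ))), mul(add(Z, Z), mul(SSZ, SSSZ))), add(mul(SZ, Z), add(SZ, Z)))))
  [11] S(S(add(S(add(add(Z, mul(SZ, SSSZ)), mul(add(Z, Z), mul(SSZ, SSSZ)))), add(mul(SZ, Z), add(SZ, Z)))))
  [12] S(S(S(add(add(add(Z, mul(SZ, SSSZ)), mul(add(Z, Z), mul(SSZ, SSSZ))), add(mul(SZ, Z), add(SZ, Z))))))
  [13] S(S(S(add(add(mul(SZ, SSSZ), mul(add(Z, Z), mul(SSZ, SSSZ))), add(mul(SZ, Z), add(SZ, Z))))))
  [14] S(S(S(add(add(add(SSSZ, mul(Z, SSSZ)), mul(add(Z, Z), mul(SSZ, SSSZ))), add(mul(SZ, Z), add(SZ, Z))))))
  [15] S(S(S(add(add(S(add(SSZ, mul(Z, SSSZ))), mul(add(Z, Z), mul(SSZ, SSSZ))), add(mul(SZ, Z), add(SZ, Z))))))
  [16] S(S(S(add(S(add(add(SSZ, mul(Z, SSSZ)), mul(add(Z, Z), mul(SSZ, SSSZ)))), add(mul(SZ, Z), add(SZ, Z))))))
  [17] S(S(S(S(add(add(add(SSZ, mul(Z, SSSZ)), mul(add(Z, Z), mul(SSZ, SSSZ))), add(mul(SZ, Z), add(SZ, Z)))))))
  [18] S(S(S(S(add(add(S(add(SZ, mul(Z, SSSZ))), mul(add(Z, Z), mul(SSZ, SSSZ))), add(mul(SZ, Z), add(SZ, Z)))))))
  [19] S(S(S(S(add(S(add(add(SZ, mul(Z, SSSZ)), mul(add(Z, Z), mul(SSZ, SSSZ)))), add(mul(SZ, Z), add(SZ, Z)))))))
  [20] S(S(S(S(S(add(add(add(SZ, mul(Z, SSSZ)), mul(add(Z, Z), mul(SSZ, SSSZ))), add(mul(SZ, Z), add(SZ, Z))))))))
  [21] S(S(S(S(S(add(add(S(add(Z, mul(Z, SSSZ))), mul(add(Z, Z), mul(SSZ, SSSZ))), add(mul(SZ, Z), add(SZ, Z))))))))
  [22] S(S(S(S(S(add(S(add(add(Z, mul(Z, SSSZ)), mul(add(Z, Z), mul(SSZ, SSSZ)))), add(mul(SZ, Z), add(SZ, Z))))))))
  [23] S(S(S(S(S(S(add(add(add(Z, mul(Z, SSSZ)), mul(add(Z, Z), mul(SSZ, SSSZ))), add(mul(SZ, Z), add(SZ, Z)))))))))
  [24] S(S(S(S(S(S(add(add(mul(Z, SSSZ), mul(add(Z, Z), mul(SSZ, SSSZ))), add(mul(SZ, Z), add(SZ, Z)))))))))
  [25] S(S(S(S(S(S(add(add(Z, mul(add(Z, Z), mul(SSZ, SSSZ))), add(mul(SZ, Z), add(SZ, Z)))))))))
  [26] S(S(S(S(S(S(add(mul(add(Z, Z), mul(SSZ, SSSZ)), add(mul(SZ, Z), add(SZ, Z)))))))))
  [27] S(S(S(S(S(S(add(mul(Z, mul(SSZ, SSSZ)), add(mul(SZ, Z), add(SZ, Z)))))))))
  [28] S(S(S(S(S(S(add(Z, add(mul(SZ, Z), add(SZ, Z)))))))))
  [29] S(S(S(S(S(S(add(mul(SZ, Z), add(SZ, Z))))))))
  [30] S(S(S(S(S(S(add(add(Z, mul(Z, Z)), add(SZ, Z))))))))
  [31] S(S(S(S(S(S(add(mul(Z, Z), add(SZ, Z))))))))
  [32] S(S(S(S(S(S(add(Z, add(SZ, Z))))))))
  [33] S(S(S(S(S(S(add(SZ, Z)))))))
  [34] S(S(S(S(S(S(S(add(Z, Z))))))))
  [35] S^7(Z)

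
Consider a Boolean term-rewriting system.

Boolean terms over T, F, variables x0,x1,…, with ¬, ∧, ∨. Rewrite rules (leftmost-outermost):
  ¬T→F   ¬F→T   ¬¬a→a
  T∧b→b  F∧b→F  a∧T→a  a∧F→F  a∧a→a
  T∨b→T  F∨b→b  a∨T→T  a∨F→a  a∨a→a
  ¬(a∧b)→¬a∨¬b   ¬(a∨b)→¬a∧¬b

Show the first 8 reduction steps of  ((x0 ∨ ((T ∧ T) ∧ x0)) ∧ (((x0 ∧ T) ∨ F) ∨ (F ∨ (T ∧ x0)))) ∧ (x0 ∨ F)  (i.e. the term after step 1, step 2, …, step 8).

Answer: after 8 steps: (x0 ∧ x0) ∧ (x0 ∨ F)

Derivation:
  start: ((x0 ∨ ((T ∧ T) ∧ x0)) ∧ (((x0 ∧ T) ∨ F) ∨ (F ∨ (T ∧ x0)))) ∧ (x0 ∨ F)
  step 1: ((x0 ∨ (T ∧ x0)) ∧ (((x0 ∧ T) ∨ F) ∨ (F ∨ (T ∧ x0)))) ∧ (x0 ∨ F)
  step 2: ((x0 ∨ x0) ∧ (((x0 ∧ T) ∨ F) ∨ (F ∨ (T ∧ x0)))) ∧ (x0 ∨ F)
  step 3: (x0 ∧ (((x0 ∧ T) ∨ F) ∨ (F ∨ (T ∧ x0)))) ∧ (x0 ∨ F)
  step 4: (x0 ∧ ((x0 ∧ T) ∨ (F ∨ (T ∧ x0)))) ∧ (x0 ∨ F)
  step 5: (x0 ∧ (x0 ∨ (F ∨ (T ∧ x0)))) ∧ (x0 ∨ F)
  step 6: (x0 ∧ (x0 ∨ (T ∧ x0))) ∧ (x0 ∨ F)
  step 7: (x0 ∧ (x0 ∨ x0)) ∧ (x0 ∨ F)
  step 8: (x0 ∧ x0) ∧ (x0 ∨ F)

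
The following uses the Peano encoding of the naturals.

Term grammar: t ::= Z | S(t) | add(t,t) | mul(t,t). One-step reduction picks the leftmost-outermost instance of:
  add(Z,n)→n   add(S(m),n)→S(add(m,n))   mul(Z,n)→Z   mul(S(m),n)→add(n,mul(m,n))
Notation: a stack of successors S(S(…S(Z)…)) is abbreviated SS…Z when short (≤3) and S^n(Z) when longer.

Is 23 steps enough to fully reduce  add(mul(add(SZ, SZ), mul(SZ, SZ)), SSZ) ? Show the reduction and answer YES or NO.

Answer: YES — reaches normal form S^4(Z) in 20 ≤ 23 steps

Derivation:
  start: add(mul(add(SZ, SZ), mul(SZ, SZ)), SSZ)
  step 1: add(mul(S(add(Z, SZ)), mul(SZ, SZ)), SSZ)
  step 2: add(add(mul(SZ, SZ), mul(add(Z, SZ), mul(SZ, SZ))), SSZ)
  step 3: add(add(add(SZ, mul(Z, SZ)), mul(add(Z, SZ), mul(SZ, SZ))), SSZ)
  step 4: add(add(S(add(Z, mul(Z, SZ))), mul(add(Z, SZ), mul(SZ, SZ))), SSZ)
  step 5: add(S(add(add(Z, mul(Z, SZ)), mul(add(Z, SZ), mul(SZ, SZ)))), SSZ)
  step 6: S(add(add(add(Z, mul(Z, SZ)), mul(add(Z, SZ), mul(SZ, SZ))), SSZ))
  step 7: S(add(add(mul(Z, SZ), mul(add(Z, SZ), mul(SZ, SZ))), SSZ))
  step 8: S(add(add(Z, mul(add(Z, SZ), mul(SZ, SZ))), SSZ))
  step 9: S(add(mul(add(Z, SZ), mul(SZ, SZ)), SSZ))
  step 10: S(add(mul(SZ, mul(SZ, SZ)), SSZ))
  step 11: S(add(add(mul(SZ, SZ), mul(Z, mul(SZ, SZ))), SSZ))
  step 12: S(add(add(add(SZ, mul(Z, SZ)), mul(Z, mul(SZ, SZ))), SSZ))
  step 13: S(add(add(S(add(Z, mul(Z, SZ))), mul(Z, mul(SZ, SZ))), SSZ))
  step 14: S(add(S(add(add(Z, mul(Z, SZ)), mul(Z, mul(SZ, SZ)))), SSZ))
  step 15: S(S(add(add(add(Z, mul(Z, SZ)), mul(Z, mul(SZ, SZ))), SSZ)))
  step 16: S(S(add(add(mul(Z, SZ), mul(Z, mul(SZ, SZ))), SSZ)))
  step 17: S(S(add(add(Z, mul(Z, mul(SZ, SZ))), SSZ)))
  step 18: S(S(add(mul(Z, mul(SZ, SZ)), SSZ)))
  step 19: S(S(add(Z, SSZ)))
  step 20: S^4(Z)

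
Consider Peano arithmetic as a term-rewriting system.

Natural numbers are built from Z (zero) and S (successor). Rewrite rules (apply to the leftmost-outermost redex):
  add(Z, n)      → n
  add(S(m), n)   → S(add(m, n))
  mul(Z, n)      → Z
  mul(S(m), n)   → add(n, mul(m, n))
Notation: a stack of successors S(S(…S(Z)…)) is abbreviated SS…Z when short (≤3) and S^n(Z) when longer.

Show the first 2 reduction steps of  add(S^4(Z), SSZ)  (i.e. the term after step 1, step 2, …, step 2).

Answer: after 2 steps: S(S(add(SSZ, SSZ)))

Working:
  start: add(S^4(Z), SSZ)
  →1  S(add(SSSZ, SSZ))
  →2  S(S(add(SSZ, SSZ)))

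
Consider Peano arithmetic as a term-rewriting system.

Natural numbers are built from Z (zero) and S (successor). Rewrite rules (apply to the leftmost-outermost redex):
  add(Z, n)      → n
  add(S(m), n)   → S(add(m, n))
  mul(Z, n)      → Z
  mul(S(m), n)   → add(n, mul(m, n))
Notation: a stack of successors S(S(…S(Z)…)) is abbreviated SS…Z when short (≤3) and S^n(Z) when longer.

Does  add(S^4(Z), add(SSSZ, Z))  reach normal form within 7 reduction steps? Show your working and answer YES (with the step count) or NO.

Answer: NO — after 7 steps the term is S(S(S(S(S(S(add(SZ, Z))))))), not yet normal

Derivation:
  start: add(S^4(Z), add(SSSZ, Z))
  step 1: S(add(SSSZ, add(SSSZ, Z)))
  step 2: S(S(add(SSZ, add(SSSZ, Z))))
  step 3: S(S(S(add(SZ, add(SSSZ, Z)))))
  step 4: S(S(S(S(add(Z, add(SSSZ, Z))))))
  step 5: S(S(S(S(add(SSSZ, Z)))))
  step 6: S(S(S(S(S(add(SSZ, Z))))))
  step 7: S(S(S(S(S(S(add(SZ, Z)))))))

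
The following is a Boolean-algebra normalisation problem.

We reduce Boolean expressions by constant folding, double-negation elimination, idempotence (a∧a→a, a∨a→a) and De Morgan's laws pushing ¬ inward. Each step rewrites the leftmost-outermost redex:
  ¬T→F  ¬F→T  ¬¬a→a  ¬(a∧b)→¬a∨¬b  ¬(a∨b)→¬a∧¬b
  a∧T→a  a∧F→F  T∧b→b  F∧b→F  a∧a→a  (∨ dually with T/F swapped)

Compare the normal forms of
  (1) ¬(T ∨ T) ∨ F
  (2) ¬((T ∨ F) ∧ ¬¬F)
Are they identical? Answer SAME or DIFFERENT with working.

Term A:
  start: ¬(T ∨ T) ∨ F
  [1] ¬(T ∨ T)
  [2] ¬T ∧ ¬T
  [3] ¬T
  [4] F

Term B:
  start: ¬((T ∨ F) ∧ ¬¬F)
  [1] ¬(T ∨ F) ∨ ¬¬¬F
  [2] (¬T ∧ ¬F) ∨ ¬¬¬F
  [3] (F ∧ ¬F) ∨ ¬¬¬F
  [4] F ∨ ¬¬¬F
  [5] ¬¬¬F
  [6] ¬F
  [7] T

Answer: DIFFERENT — A ⇓ F, B ⇓ T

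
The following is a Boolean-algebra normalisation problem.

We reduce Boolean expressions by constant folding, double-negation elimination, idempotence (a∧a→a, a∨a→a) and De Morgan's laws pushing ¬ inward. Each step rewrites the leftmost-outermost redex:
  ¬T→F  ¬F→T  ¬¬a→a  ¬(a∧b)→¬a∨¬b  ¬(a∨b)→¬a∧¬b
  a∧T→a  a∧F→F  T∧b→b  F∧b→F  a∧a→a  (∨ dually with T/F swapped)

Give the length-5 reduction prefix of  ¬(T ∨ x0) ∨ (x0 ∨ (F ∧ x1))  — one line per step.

  start: ¬(T ∨ x0) ∨ (x0 ∨ (F ∧ x1))
  →1  (¬T ∧ ¬x0) ∨ (x0 ∨ (F ∧ x1))
  →2  (F ∧ ¬x0) ∨ (x0 ∨ (F ∧ x1))
  →3  F ∨ (x0 ∨ (F ∧ x1))
  →4  x0 ∨ (F ∧ x1)
  →5  x0 ∨ F

Answer: after 5 steps: x0 ∨ F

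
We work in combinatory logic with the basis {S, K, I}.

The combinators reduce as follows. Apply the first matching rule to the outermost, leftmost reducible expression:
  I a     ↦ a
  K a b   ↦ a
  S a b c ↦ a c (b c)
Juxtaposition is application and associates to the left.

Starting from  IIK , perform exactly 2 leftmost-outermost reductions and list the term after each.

Answer: after 2 steps: K

Derivation:
  start: IIK
  [1] IK
  [2] K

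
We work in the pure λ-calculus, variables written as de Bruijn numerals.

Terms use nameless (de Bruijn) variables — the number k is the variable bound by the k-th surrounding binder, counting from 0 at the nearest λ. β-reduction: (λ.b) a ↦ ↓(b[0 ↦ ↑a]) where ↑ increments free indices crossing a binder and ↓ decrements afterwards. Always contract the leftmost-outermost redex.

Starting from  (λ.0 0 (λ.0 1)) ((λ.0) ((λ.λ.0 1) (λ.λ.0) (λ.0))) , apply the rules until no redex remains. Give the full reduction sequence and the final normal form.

Answer: normal form = λ.0 (λ.λ.0)  (in 11 steps)

Reduction:
  start: (λ.0 0 (λ.0 1)) ((λ.0) ((λ.λ.0 1) (λ.λ.0) (λ.0)))
  step 1: (λ.0) ((λ.λ.0 1) (λ.λ.0) (λ.0)) ((λ.0) ((λ.λ.0 1) (λ.λ.0) (λ.0))) (λ.0 ((λ.0) ((λ.λ.0 1) (λ.λ.0) (λ.0))))
  step 2: (λ.λ.0 1) (λ.λ.0) (λ.0) ((λ.0) ((λ.λ.0 1) (λ.λ.0) (λ.0))) (λ.0 ((λ.0) ((λ.λ.0 1) (λ.λ.0) (λ.0))))
  step 3: (λ.0 (λ.λ.0)) (λ.0) ((λ.0) ((λ.λ.0 1) (λ.λ.0) (λ.0))) (λ.0 ((λ.0) ((λ.λ.0 1) (λ.λ.0) (λ.0))))
  step 4: (λ.0) (λ.λ.0) ((λ.0) ((λ.λ.0 1) (λ.λ.0) (λ.0))) (λ.0 ((λ.0) ((λ.λ.0 1) (λ.λ.0) (λ.0))))
  step 5: (λ.λ.0) ((λ.0) ((λ.λ.0 1) (λ.λ.0) (λ.0))) (λ.0 ((λ.0) ((λ.λ.0 1) (λ.λ.0) (λ.0))))
  step 6: (λ.0) (λ.0 ((λ.0) ((λ.λ.0 1) (λ.λ.0) (λ.0))))
  step 7: λ.0 ((λ.0) ((λ.λ.0 1) (λ.λ.0) (λ.0)))
  step 8: λ.0 ((λ.λ.0 1) (λ.λ.0) (λ.0))
  step 9: λ.0 ((λ.0 (λ.λ.0)) (λ.0))
  step 10: λ.0 ((λ.0) (λ.λ.0))
  step 11: λ.0 (λ.λ.0)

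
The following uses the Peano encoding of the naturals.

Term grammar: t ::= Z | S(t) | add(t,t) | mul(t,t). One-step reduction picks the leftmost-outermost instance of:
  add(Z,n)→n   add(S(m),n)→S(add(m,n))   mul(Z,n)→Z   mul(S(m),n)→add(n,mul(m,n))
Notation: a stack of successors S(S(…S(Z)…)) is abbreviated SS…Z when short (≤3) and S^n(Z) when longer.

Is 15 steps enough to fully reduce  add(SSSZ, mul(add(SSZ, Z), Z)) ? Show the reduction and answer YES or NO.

  start: add(SSSZ, mul(add(SSZ, Z), Z))
  step 1: S(add(SSZ, mul(add(SSZ, Z), Z)))
  step 2: S(S(add(SZ, mul(add(SSZ, Z), Z))))
  step 3: S(S(S(add(Z, mul(add(SSZ, Z), Z)))))
  step 4: S(S(S(mul(add(SSZ, Z), Z))))
  step 5: S(S(S(mul(S(add(SZ, Z)), Z))))
  step 6: S(S(S(add(Z, mul(add(SZ, Z), Z)))))
  step 7: S(S(S(mul(add(SZ, Z), Z))))
  step 8: S(S(S(mul(S(add(Z, Z)), Z))))
  step 9: S(S(S(add(Z, mul(add(Z, Z), Z)))))
  step 10: S(S(S(mul(add(Z, Z), Z))))
  step 11: S(S(S(mul(Z, Z))))
  step 12: SSSZ

Answer: YES — reaches normal form SSSZ in 12 ≤ 15 steps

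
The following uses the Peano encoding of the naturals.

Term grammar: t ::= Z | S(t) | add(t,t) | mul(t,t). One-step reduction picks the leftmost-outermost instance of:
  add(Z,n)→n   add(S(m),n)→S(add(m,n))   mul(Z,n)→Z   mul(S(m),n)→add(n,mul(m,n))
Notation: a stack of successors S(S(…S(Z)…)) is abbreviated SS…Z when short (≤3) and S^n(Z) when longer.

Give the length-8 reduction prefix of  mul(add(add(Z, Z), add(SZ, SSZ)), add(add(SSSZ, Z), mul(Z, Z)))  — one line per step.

  start: mul(add(add(Z, Z), add(SZ, SSZ)), add(add(SSSZ, Z), mul(Z, Z)))
  →1  mul(add(Z, add(SZ, SSZ)), add(add(SSSZ, Z), mul(Z, Z)))
  →2  mul(add(SZ, SSZ), add(add(SSSZ, Z), mul(Z, Z)))
  →3  mul(S(add(Z, SSZ)), add(add(SSSZ, Z), mul(Z, Z)))
  →4  add(add(add(SSSZ, Z), mul(Z, Z)), mul(add(Z, SSZ), add(add(SSSZ, Z), mul(Z, Z))))
  →5  add(add(S(add(SSZ, Z)), mul(Z, Z)), mul(add(Z, SSZ), add(add(SSSZ, Z), mul(Z, Z))))
  →6  add(S(add(add(SSZ, Z), mul(Z, Z))), mul(add(Z, SSZ), add(add(SSSZ, Z), mul(Z, Z))))
  →7  S(add(add(add(SSZ, Z), mul(Z, Z)), mul(add(Z, SSZ), add(add(SSSZ, Z), mul(Z, Z)))))
  →8  S(add(add(S(add(SZ, Z)), mul(Z, Z)), mul(add(Z, SSZ), add(add(SSSZ, Z), mul(Z, Z)))))

Answer: after 8 steps: S(add(add(S(add(SZ, Z)), mul(Z, Z)), mul(add(Z, SSZ), add(add(SSSZ, Z), mul(Z, Z)))))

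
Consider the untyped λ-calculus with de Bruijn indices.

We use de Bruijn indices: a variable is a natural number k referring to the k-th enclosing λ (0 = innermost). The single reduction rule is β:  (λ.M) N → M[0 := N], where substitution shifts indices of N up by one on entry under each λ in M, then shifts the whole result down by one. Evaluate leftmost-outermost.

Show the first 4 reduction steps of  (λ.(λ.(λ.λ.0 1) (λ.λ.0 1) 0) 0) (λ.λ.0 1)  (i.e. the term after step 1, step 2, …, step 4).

  start: (λ.(λ.(λ.λ.0 1) (λ.λ.0 1) 0) 0) (λ.λ.0 1)
  step 1: (λ.(λ.λ.0 1) (λ.λ.0 1) 0) (λ.λ.0 1)
  step 2: (λ.λ.0 1) (λ.λ.0 1) (λ.λ.0 1)
  step 3: (λ.0 (λ.λ.0 1)) (λ.λ.0 1)
  step 4: (λ.λ.0 1) (λ.λ.0 1)

Answer: after 4 steps: (λ.λ.0 1) (λ.λ.0 1)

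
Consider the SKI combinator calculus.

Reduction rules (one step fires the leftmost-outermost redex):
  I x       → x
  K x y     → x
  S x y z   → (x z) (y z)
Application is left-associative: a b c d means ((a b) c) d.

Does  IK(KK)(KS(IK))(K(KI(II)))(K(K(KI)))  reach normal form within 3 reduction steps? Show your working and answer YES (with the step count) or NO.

Answer: YES — reaches normal form K(K(K(KI))) in 3 ≤ 3 steps

Reduction:
  start: IK(KK)(KS(IK))(K(KI(II)))(K(K(KI)))
  [1] K(KK)(KS(IK))(K(KI(II)))(K(K(KI)))
  [2] KK(K(KI(II)))(K(K(KI)))
  [3] K(K(K(KI)))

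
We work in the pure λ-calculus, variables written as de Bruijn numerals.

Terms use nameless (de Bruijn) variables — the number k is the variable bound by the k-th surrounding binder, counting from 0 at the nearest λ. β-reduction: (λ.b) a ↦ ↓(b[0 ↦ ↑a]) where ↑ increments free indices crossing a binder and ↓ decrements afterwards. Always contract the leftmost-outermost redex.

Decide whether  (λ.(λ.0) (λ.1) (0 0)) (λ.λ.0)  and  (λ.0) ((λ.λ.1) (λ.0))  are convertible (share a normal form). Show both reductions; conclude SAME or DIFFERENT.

Answer: SAME — A ⇓ λ.λ.0, B ⇓ λ.λ.0

Derivation:
Term A:
  start: (λ.(λ.0) (λ.1) (0 0)) (λ.λ.0)
  [1] (λ.0) (λ.λ.λ.0) ((λ.λ.0) (λ.λ.0))
  [2] (λ.λ.λ.0) ((λ.λ.0) (λ.λ.0))
  [3] λ.λ.0

Term B:
  start: (λ.0) ((λ.λ.1) (λ.0))
  [1] (λ.λ.1) (λ.0)
  [2] λ.λ.0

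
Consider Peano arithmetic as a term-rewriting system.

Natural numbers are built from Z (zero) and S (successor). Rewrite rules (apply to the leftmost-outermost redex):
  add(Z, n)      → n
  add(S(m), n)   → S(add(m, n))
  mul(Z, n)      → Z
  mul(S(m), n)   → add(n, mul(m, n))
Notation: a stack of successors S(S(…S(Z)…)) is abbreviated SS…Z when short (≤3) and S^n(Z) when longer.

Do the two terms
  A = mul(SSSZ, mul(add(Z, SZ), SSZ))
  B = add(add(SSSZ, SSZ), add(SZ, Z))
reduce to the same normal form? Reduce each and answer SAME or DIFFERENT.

Term A:
  start: mul(SSSZ, mul(add(Z, SZ), SSZ))
  →1  add(mul(add(Z, SZ), SSZ), mul(SSZ, mul(add(Z, SZ), SSZ)))
  →2  add(mul(SZ, SSZ), mul(SSZ, mul(add(Z, SZ), SSZ)))
  →3  add(add(SSZ, mul(Z, SSZ)), mul(SSZ, mul(add(Z, SZ), SSZ)))
  →4  add(S(add(SZ, mul(Z, SSZ))), mul(SSZ, mul(add(Z, SZ), SSZ)))
  →5  S(add(add(SZ, mul(Z, SSZ)), mul(SSZ, mul(add(Z, SZ), SSZ))))
  →6  S(add(S(add(Z, mul(Z, SSZ))), mul(SSZ, mul(add(Z, SZ), SSZ))))
  →7  S(S(add(add(Z, mul(Z, SSZ)), mul(SSZ, mul(add(Z, SZ), SSZ)))))
  →8  S(S(add(mul(Z, SSZ), mul(SSZ, mul(add(Z, SZ), SSZ)))))
  →9  S(S(add(Z, mul(SSZ, mul(add(Z, SZ), SSZ)))))
  →10  S(S(mul(SSZ, mul(add(Z, SZ), SSZ))))
  →11  S(S(add(mul(add(Z, SZ), SSZ), mul(SZ, mul(add(Z, SZ), SSZ)))))
  →12  S(S(add(mul(SZ, SSZ), mul(SZ, mul(add(Z, SZ), SSZ)))))
  →13  S(S(add(add(SSZ, mul(Z, SSZ)), mul(SZ, mul(add(Z, SZ), SSZ)))))
  →14  S(S(add(S(add(SZ, mul(Z, SSZ))), mul(SZ, mul(add(Z, SZ), SSZ)))))
  →15  S(S(S(add(add(SZ, mul(Z, SSZ)), mul(SZ, mul(add(Z, SZ), SSZ))))))
  →16  S(S(S(add(S(add(Z, mul(Z, SSZ))), mul(SZ, mul(add(Z, SZ), SSZ))))))
  →17  S(S(S(S(add(add(Z, mul(Z, SSZ)), mul(SZ, mul(add(Z, SZ), SSZ)))))))
  →18  S(S(S(S(add(mul(Z, SSZ), mul(SZ, mul(add(Z, SZ), SSZ)))))))
  →19  S(S(S(S(add(Z, mul(SZ, mul(add(Z, SZ), SSZ)))))))
  →20  S(S(S(S(mul(SZ, mul(add(Z, SZ), SSZ))))))
  →21  S(S(S(S(add(mul(add(Z, SZ), SSZ), mul(Z, mul(add(Z, SZ), SSZ)))))))
  →22  S(S(S(S(add(mul(SZ, SSZ), mul(Z, mul(add(Z, SZ), SSZ)))))))
  →23  S(S(S(S(add(add(SSZ, mul(Z, SSZ)), mul(Z, mul(add(Z, SZ), SSZ)))))))
  →24  S(S(S(S(add(S(add(SZ, mul(Z, SSZ))), mul(Z, mul(add(Z, SZ), SSZ)))))))
  →25  S(S(S(S(S(add(add(SZ, mul(Z, SSZ)), mul(Z, mul(add(Z, SZ), SSZ))))))))
  →26  S(S(S(S(S(add(S(add(Z, mul(Z, SSZ))), mul(Z, mul(add(Z, SZ), SSZ))))))))
  →27  S(S(S(S(S(S(add(add(Z, mul(Z, SSZ)), mul(Z, mul(add(Z, SZ), SSZ)))))))))
  →28  S(S(S(S(S(S(add(mul(Z, SSZ), mul(Z, mul(add(Z, SZ), SSZ)))))))))
  →29  S(S(S(S(S(S(add(Z, mul(Z, mul(add(Z, SZ), SSZ)))))))))
  →30  S(S(S(S(S(S(mul(Z, mul(add(Z, SZ), SSZ))))))))
  →31  S^6(Z)

Term B:
  start: add(add(SSSZ, SSZ), add(SZ, Z))
  →1  add(S(add(SSZ, SSZ)), add(SZ, Z))
  →2  S(add(add(SSZ, SSZ), add(SZ, Z)))
  →3  S(add(S(add(SZ, SSZ)), add(SZ, Z)))
  →4  S(S(add(add(SZ, SSZ), add(SZ, Z))))
  →5  S(S(add(S(add(Z, SSZ)), add(SZ, Z))))
  →6  S(S(S(add(add(Z, SSZ), add(SZ, Z)))))
  →7  S(S(S(add(SSZ, add(SZ, Z)))))
  →8  S(S(S(S(add(SZ, add(SZ, Z))))))
  →9  S(S(S(S(S(add(Z, add(SZ, Z)))))))
  →10  S(S(S(S(S(add(SZ, Z))))))
  →11  S(S(S(S(S(S(add(Z, Z)))))))
  →12  S^6(Z)

Answer: SAME — A ⇓ S^6(Z), B ⇓ S^6(Z)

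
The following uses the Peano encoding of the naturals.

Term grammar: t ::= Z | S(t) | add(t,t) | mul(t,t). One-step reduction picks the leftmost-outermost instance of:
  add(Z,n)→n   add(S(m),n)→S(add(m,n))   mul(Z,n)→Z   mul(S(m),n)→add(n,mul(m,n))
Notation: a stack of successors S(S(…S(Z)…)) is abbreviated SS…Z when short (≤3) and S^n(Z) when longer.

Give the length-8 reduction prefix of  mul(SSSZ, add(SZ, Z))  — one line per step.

  start: mul(SSSZ, add(SZ, Z))
  [1] add(add(SZ, Z), mul(SSZ, add(SZ, Z)))
  [2] add(S(add(Z, Z)), mul(SSZ, add(SZ, Z)))
  [3] S(add(add(Z, Z), mul(SSZ, add(SZ, Z))))
  [4] S(add(Z, mul(SSZ, add(SZ, Z))))
  [5] S(mul(SSZ, add(SZ, Z)))
  [6] S(add(add(SZ, Z), mul(SZ, add(SZ, Z))))
  [7] S(add(S(add(Z, Z)), mul(SZ, add(SZ, Z))))
  [8] S(S(add(add(Z, Z), mul(SZ, add(SZ, Z)))))

Answer: after 8 steps: S(S(add(add(Z, Z), mul(SZ, add(SZ, Z)))))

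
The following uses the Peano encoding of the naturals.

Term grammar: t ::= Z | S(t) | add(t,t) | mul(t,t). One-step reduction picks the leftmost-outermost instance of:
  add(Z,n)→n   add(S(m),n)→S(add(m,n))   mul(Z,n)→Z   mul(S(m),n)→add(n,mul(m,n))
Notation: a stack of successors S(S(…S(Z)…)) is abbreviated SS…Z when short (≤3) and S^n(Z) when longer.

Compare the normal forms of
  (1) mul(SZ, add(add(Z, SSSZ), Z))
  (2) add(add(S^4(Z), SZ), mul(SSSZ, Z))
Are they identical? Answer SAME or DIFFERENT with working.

Answer: DIFFERENT — A ⇓ SSSZ, B ⇓ S^5(Z)

Reduction:
Term A:
  start: mul(SZ, add(add(Z, SSSZ), Z))
  →1  add(add(add(Z, SSSZ), Z), mul(Z, add(add(Z, SSSZ), Z)))
  →2  add(add(SSSZ, Z), mul(Z, add(add(Z, SSSZ), Z)))
  →3  add(S(add(SSZ, Z)), mul(Z, add(add(Z, SSSZ), Z)))
  →4  S(add(add(SSZ, Z), mul(Z, add(add(Z, SSSZ), Z))))
  →5  S(add(S(add(SZ, Z)), mul(Z, add(add(Z, SSSZ), Z))))
  →6  S(S(add(add(SZ, Z), mul(Z, add(add(Z, SSSZ), Z)))))
  →7  S(S(add(S(add(Z, Z)), mul(Z, add(add(Z, SSSZ), Z)))))
  →8  S(S(S(add(add(Z, Z), mul(Z, add(add(Z, SSSZ), Z))))))
  →9  S(S(S(add(Z, mul(Z, add(add(Z, SSSZ), Z))))))
  →10  S(S(S(mul(Z, add(add(Z, SSSZ), Z)))))
  →11  SSSZ

Term B:
  start: add(add(S^4(Z), SZ), mul(SSSZ, Z))
  →1  add(S(add(SSSZ, SZ)), mul(SSSZ, Z))
  →2  S(add(add(SSSZ, SZ), mul(SSSZ, Z)))
  →3  S(add(S(add(SSZ, SZ)), mul(SSSZ, Z)))
  →4  S(S(add(add(SSZ, SZ), mul(SSSZ, Z))))
  →5  S(S(add(S(add(SZ, SZ)), mul(SSSZ, Z))))
  →6  S(S(S(add(add(SZ, SZ), mul(SSSZ, Z)))))
  →7  S(S(S(add(S(add(Z, SZ)), mul(SSSZ, Z)))))
  →8  S(S(S(S(add(add(Z, SZ), mul(SSSZ, Z))))))
  →9  S(S(S(S(add(SZ, mul(SSSZ, Z))))))
  →10  S(S(S(S(S(add(Z, mul(SSSZ, Z)))))))
  →11  S(S(S(S(S(mul(SSSZ, Z))))))
  →12  S(S(S(S(S(add(Z, mul(SSZ, Z)))))))
  →13  S(S(S(S(S(mul(SSZ, Z))))))
  →14  S(S(S(S(S(add(Z, mul(SZ, Z)))))))
  →15  S(S(S(S(S(mul(SZ, Z))))))
  →16  S(S(S(S(S(add(Z, mul(Z, Z)))))))
  →17  S(S(S(S(S(mul(Z, Z))))))
  →18  S^5(Z)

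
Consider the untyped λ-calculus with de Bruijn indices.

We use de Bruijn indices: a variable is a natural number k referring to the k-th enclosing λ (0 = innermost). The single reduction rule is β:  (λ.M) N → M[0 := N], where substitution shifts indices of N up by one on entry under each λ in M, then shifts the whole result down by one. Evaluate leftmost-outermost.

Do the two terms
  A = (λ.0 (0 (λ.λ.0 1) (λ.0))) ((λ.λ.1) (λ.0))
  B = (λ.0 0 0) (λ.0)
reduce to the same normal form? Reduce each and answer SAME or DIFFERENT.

Answer: SAME — A ⇓ λ.0, B ⇓ λ.0

Derivation:
Term A:
  start: (λ.0 (0 (λ.λ.0 1) (λ.0))) ((λ.λ.1) (λ.0))
  step 1: (λ.λ.1) (λ.0) ((λ.λ.1) (λ.0) (λ.λ.0 1) (λ.0))
  step 2: (λ.λ.0) ((λ.λ.1) (λ.0) (λ.λ.0 1) (λ.0))
  step 3: λ.0

Term B:
  start: (λ.0 0 0) (λ.0)
  step 1: (λ.0) (λ.0) (λ.0)
  step 2: (λ.0) (λ.0)
  step 3: λ.0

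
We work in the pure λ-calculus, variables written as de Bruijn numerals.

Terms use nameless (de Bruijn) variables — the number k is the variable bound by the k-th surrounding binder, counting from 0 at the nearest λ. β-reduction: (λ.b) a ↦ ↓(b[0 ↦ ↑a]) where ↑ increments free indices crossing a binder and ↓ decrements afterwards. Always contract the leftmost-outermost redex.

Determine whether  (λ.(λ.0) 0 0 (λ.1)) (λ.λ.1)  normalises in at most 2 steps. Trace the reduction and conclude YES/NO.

  start: (λ.(λ.0) 0 0 (λ.1)) (λ.λ.1)
  →1  (λ.0) (λ.λ.1) (λ.λ.1) (λ.λ.λ.1)
  →2  (λ.λ.1) (λ.λ.1) (λ.λ.λ.1)

Answer: NO — after 2 steps the term is (λ.λ.1) (λ.λ.1) (λ.λ.λ.1), not yet normal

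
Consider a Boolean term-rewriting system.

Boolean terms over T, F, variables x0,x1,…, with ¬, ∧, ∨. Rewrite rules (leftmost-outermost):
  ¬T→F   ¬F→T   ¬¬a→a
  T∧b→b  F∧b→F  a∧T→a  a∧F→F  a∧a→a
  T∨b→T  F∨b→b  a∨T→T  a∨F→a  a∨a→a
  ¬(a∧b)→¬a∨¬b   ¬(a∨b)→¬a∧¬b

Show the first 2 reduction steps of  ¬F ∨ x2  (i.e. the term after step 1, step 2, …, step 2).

  start: ¬F ∨ x2
  [1] T ∨ x2
  [2] T

Answer: after 2 steps: T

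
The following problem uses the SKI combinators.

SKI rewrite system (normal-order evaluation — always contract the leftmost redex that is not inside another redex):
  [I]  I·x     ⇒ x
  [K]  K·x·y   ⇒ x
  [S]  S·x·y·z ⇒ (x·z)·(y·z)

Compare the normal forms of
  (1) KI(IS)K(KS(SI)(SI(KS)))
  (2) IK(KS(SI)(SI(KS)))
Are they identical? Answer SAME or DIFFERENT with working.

Term A:
  start: KI(IS)K(KS(SI)(SI(KS)))
  [1] IK(KS(SI)(SI(KS)))
  [2] K(KS(SI)(SI(KS)))
  [3] K(S(SI(KS)))

Term B:
  start: IK(KS(SI)(SI(KS)))
  [1] K(KS(SI)(SI(KS)))
  [2] K(S(SI(KS)))

Answer: SAME — A ⇓ K(S(SI(KS))), B ⇓ K(S(SI(KS)))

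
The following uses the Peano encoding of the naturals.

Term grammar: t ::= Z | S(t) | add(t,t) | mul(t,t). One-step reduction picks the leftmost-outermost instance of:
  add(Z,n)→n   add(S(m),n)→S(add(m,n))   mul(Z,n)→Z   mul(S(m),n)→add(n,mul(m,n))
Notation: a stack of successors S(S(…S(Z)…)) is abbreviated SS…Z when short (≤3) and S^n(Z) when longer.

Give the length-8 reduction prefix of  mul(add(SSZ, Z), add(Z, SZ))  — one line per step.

Answer: after 8 steps: S(add(SZ, mul(add(Z, Z), add(Z, SZ))))

Reduction:
  start: mul(add(SSZ, Z), add(Z, SZ))
  →1  mul(S(add(SZ, Z)), add(Z, SZ))
  →2  add(add(Z, SZ), mul(add(SZ, Z), add(Z, SZ)))
  →3  add(SZ, mul(add(SZ, Z), add(Z, SZ)))
  →4  S(add(Z, mul(add(SZ, Z), add(Z, SZ))))
  →5  S(mul(add(SZ, Z), add(Z, SZ)))
  →6  S(mul(S(add(Z, Z)), add(Z, SZ)))
  →7  S(add(add(Z, SZ), mul(add(Z, Z), add(Z, SZ))))
  →8  S(add(SZ, mul(add(Z, Z), add(Z, SZ))))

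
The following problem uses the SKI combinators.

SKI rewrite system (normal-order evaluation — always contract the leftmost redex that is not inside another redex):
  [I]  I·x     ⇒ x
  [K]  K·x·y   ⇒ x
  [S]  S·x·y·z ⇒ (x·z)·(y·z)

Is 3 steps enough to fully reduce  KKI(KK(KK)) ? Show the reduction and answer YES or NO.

  start: KKI(KK(KK))
  →1  K(KK(KK))
  →2  KK

Answer: YES — reaches normal form KK in 2 ≤ 3 steps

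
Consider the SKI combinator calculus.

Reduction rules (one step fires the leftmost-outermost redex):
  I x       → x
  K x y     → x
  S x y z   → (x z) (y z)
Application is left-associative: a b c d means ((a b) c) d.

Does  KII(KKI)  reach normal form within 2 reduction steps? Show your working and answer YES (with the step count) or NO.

  start: KII(KKI)
  →1  I(KKI)
  →2  KKI

Answer: NO — after 2 steps the term is KKI, not yet normal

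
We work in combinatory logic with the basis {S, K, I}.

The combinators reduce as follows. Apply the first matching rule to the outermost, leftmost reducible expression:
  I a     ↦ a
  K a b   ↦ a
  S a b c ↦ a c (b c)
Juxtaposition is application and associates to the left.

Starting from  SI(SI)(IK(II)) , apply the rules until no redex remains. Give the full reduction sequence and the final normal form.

Answer: normal form = I  (in 5 steps)

Working:
  start: SI(SI)(IK(II))
  →1  I(IK(II))(SI(IK(II)))
  →2  IK(II)(SI(IK(II)))
  →3  K(II)(SI(IK(II)))
  →4  II
  →5  I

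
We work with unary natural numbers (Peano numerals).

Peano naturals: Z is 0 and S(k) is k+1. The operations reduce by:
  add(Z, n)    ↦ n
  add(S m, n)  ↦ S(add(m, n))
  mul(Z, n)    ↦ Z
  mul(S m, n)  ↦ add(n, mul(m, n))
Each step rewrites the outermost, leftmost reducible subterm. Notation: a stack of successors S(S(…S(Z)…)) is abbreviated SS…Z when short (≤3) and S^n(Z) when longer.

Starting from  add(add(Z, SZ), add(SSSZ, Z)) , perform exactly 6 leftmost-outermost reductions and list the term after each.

Answer: after 6 steps: S(S(S(S(add(Z, Z)))))

Derivation:
  start: add(add(Z, SZ), add(SSSZ, Z))
  →1  add(SZ, add(SSSZ, Z))
  →2  S(add(Z, add(SSSZ, Z)))
  →3  S(add(SSSZ, Z))
  →4  S(S(add(SSZ, Z)))
  →5  S(S(S(add(SZ, Z))))
  →6  S(S(S(S(add(Z, Z)))))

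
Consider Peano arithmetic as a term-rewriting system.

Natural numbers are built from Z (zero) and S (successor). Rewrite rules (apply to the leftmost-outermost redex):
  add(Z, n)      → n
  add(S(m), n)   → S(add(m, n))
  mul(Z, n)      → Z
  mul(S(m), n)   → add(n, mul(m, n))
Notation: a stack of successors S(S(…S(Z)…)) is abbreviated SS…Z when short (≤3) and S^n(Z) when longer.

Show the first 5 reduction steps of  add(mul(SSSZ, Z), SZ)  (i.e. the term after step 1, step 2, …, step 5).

  start: add(mul(SSSZ, Z), SZ)
  [1] add(add(Z, mul(SSZ, Z)), SZ)
  [2] add(mul(SSZ, Z), SZ)
  [3] add(add(Z, mul(SZ, Z)), SZ)
  [4] add(mul(SZ, Z), SZ)
  [5] add(add(Z, mul(Z, Z)), SZ)

Answer: after 5 steps: add(add(Z, mul(Z, Z)), SZ)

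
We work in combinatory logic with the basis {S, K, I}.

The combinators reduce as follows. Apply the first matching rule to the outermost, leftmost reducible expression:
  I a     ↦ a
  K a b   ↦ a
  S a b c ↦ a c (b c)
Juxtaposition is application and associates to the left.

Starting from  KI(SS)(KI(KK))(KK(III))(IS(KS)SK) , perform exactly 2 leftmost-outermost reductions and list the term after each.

  start: KI(SS)(KI(KK))(KK(III))(IS(KS)SK)
  →1  I(KI(KK))(KK(III))(IS(KS)SK)
  →2  KI(KK)(KK(III))(IS(KS)SK)

Answer: after 2 steps: KI(KK)(KK(III))(IS(KS)SK)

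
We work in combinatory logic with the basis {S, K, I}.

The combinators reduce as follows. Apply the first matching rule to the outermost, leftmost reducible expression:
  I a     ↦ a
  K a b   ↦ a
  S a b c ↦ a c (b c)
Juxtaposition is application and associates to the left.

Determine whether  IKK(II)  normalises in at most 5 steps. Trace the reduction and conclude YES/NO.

Answer: YES — reaches normal form K in 2 ≤ 5 steps

Derivation:
  start: IKK(II)
  [1] KK(II)
  [2] K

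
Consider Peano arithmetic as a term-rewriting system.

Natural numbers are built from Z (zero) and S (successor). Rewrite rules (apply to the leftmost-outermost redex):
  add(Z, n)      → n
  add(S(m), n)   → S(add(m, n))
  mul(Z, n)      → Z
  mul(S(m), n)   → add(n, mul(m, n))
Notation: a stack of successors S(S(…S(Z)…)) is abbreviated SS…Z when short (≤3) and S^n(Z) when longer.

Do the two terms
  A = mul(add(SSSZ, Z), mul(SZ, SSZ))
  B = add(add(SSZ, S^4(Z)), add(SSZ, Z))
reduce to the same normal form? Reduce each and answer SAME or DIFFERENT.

Answer: DIFFERENT — A ⇓ S^6(Z), B ⇓ S^8(Z)

Derivation:
Term A:
  start: mul(add(SSSZ, Z), mul(SZ, SSZ))
  [1] mul(S(add(SSZ, Z)), mul(SZ, SSZ))
  [2] add(mul(SZ, SSZ), mul(add(SSZ, Z), mul(SZ, SSZ)))
  [3] add(add(SSZ, mul(Z, SSZ)), mul(add(SSZ, Z), mul(SZ, SSZ)))
  [4] add(S(add(SZ, mul(Z, SSZ))), mul(add(SSZ, Z), mul(SZ, SSZ)))
  [5] S(add(add(SZ, mul(Z, SSZ)), mul(add(SSZ, Z), mul(SZ, SSZ))))
  [6] S(add(S(add(Z, mul(Z, SSZ))), mul(add(SSZ, Z), mul(SZ, SSZ))))
  [7] S(S(add(add(Z, mul(Z, SSZ)), mul(add(SSZ, Z), mul(SZ, SSZ)))))
  [8] S(S(add(mul(Z, SSZ), mul(add(SSZ, Z), mul(SZ, SSZ)))))
  [9] S(S(add(Z, mul(add(SSZ, Z), mul(SZ, SSZ)))))
  [10] S(S(mul(add(SSZ, Z), mul(SZ, SSZ))))
  [11] S(S(mul(S(add(SZ, Z)), mul(SZ, SSZ))))
  [12] S(S(add(mul(SZ, SSZ), mul(add(SZ, Z), mul(SZ, SSZ)))))
  [13] S(S(add(add(SSZ, mul(Z, SSZ)), mul(add(SZ, Z), mul(SZ, SSZ)))))
  [14] S(S(add(S(add(SZ, mul(Z, SSZ))), mul(add(SZ, Z), mul(SZ, SSZ)))))
  [15] S(S(S(add(add(SZ, mul(Z, SSZ)), mul(add(SZ, Z), mul(SZ, SSZ))))))
  [16] S(S(S(add(S(add(Z, mul(Z, SSZ))), mul(add(SZ, Z), mul(SZ, SSZ))))))
  [17] S(S(S(S(add(add(Z, mul(Z, SSZ)), mul(add(SZ, Z), mul(SZ, SSZ)))))))
  [18] S(S(S(S(add(mul(Z, SSZ), mul(add(SZ, Z), mul(SZ, SSZ)))))))
  [19] S(S(S(S(add(Z, mul(add(SZ, Z), mul(SZ, SSZ)))))))
  [20] S(S(S(S(mul(add(SZ, Z), mul(SZ, SSZ))))))
  [21] S(S(S(S(mul(S(add(Z, Z)), mul(SZ, SSZ))))))
  [22] S(S(S(S(add(mul(SZ, SSZ), mul(add(Z, Z), mul(SZ, SSZ)))))))
  [23] S(S(S(S(add(add(SSZ, mul(Z, SSZ)), mul(add(Z, Z), mul(SZ, SSZ)))))))
  [24] S(S(S(S(add(S(add(SZ, mul(Z, SSZ))), mul(add(Z, Z), mul(SZ, SSZ)))))))
  [25] S(S(S(S(S(add(add(SZ, mul(Z, SSZ)), mul(add(Z, Z), mul(SZ, SSZ))))))))
  [26] S(S(S(S(S(add(S(add(Z, mul(Z, SSZ))), mul(add(Z, Z), mul(SZ, SSZ))))))))
  [27] S(S(S(S(S(S(add(add(Z, mul(Z, SSZ)), mul(add(Z, Z), mul(SZ, SSZ)))))))))
  [28] S(S(S(S(S(S(add(mul(Z, SSZ), mul(add(Z, Z), mul(SZ, SSZ)))))))))
  [29] S(S(S(S(S(S(add(Z, mul(add(Z, Z), mul(SZ, SSZ)))))))))
  [30] S(S(S(S(S(S(mul(add(Z, Z), mul(SZ, SSZ))))))))
  [31] S(S(S(S(S(S(mul(Z, mul(SZ, SSZ))))))))
  [32] S^6(Z)

Term B:
  start: add(add(SSZ, S^4(Z)), add(SSZ, Z))
  [1] add(S(add(SZ, S^4(Z))), add(SSZ, Z))
  [2] S(add(add(SZ, S^4(Z)), add(SSZ, Z)))
  [3] S(add(S(add(Z, S^4(Z))), add(SSZ, Z)))
  [4] S(S(add(add(Z, S^4(Z)), add(SSZ, Z))))
  [5] S(S(add(S^4(Z), add(SSZ, Z))))
  [6] S(S(S(add(SSSZ, add(SSZ, Z)))))
  [7] S(S(S(S(add(SSZ, add(SSZ, Z))))))
  [8] S(S(S(S(S(add(SZ, add(SSZ, Z)))))))
  [9] S(S(S(S(S(S(add(Z, add(SSZ, Z))))))))
  [10] S(S(S(S(S(S(add(SSZ, Z)))))))
  [11] S(S(S(S(S(S(S(add(SZ, Z))))))))
  [12] S(S(S(S(S(S(S(S(add(Z, Z)))))))))
  [13] S^8(Z)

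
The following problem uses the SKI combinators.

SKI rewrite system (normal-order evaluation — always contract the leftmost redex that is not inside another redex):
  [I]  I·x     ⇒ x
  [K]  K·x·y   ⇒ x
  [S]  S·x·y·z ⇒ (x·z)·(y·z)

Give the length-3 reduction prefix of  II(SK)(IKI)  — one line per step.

Answer: after 3 steps: SK(KI)

Reduction:
  start: II(SK)(IKI)
  →1  I(SK)(IKI)
  →2  SK(IKI)
  →3  SK(KI)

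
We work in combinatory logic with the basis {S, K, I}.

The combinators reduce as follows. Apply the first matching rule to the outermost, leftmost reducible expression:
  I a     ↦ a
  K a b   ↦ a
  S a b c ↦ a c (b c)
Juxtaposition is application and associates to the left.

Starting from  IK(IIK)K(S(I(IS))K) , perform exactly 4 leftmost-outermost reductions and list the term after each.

Answer: after 4 steps: K(S(I(IS))K)

Working:
  start: IK(IIK)K(S(I(IS))K)
  [1] K(IIK)K(S(I(IS))K)
  [2] IIK(S(I(IS))K)
  [3] IK(S(I(IS))K)
  [4] K(S(I(IS))K)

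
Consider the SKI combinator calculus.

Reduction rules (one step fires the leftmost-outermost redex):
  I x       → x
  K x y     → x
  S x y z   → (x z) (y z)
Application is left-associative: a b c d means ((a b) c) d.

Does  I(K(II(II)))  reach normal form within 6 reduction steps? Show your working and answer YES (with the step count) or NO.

Answer: YES — reaches normal form KI in 4 ≤ 6 steps

Working:
  start: I(K(II(II)))
  step 1: K(II(II))
  step 2: K(I(II))
  step 3: K(II)
  step 4: KI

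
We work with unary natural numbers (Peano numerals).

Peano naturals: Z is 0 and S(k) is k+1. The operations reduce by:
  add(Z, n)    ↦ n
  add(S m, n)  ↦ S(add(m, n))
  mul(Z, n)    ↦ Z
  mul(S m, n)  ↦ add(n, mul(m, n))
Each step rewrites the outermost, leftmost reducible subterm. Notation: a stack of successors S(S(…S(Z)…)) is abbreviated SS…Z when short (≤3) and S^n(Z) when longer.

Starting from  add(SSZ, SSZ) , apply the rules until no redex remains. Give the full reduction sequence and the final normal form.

  start: add(SSZ, SSZ)
  [1] S(add(SZ, SSZ))
  [2] S(S(add(Z, SSZ)))
  [3] S^4(Z)

Answer: normal form = S^4(Z)  (in 3 steps)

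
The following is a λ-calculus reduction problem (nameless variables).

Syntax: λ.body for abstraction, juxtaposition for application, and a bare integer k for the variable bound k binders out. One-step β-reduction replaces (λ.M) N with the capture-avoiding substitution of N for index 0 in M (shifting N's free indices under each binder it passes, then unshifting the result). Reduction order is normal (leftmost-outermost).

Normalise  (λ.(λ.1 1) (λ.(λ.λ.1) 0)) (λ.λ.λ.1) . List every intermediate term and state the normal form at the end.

Answer: normal form = λ.λ.1  (in 3 steps)

Derivation:
  start: (λ.(λ.1 1) (λ.(λ.λ.1) 0)) (λ.λ.λ.1)
  step 1: (λ.(λ.λ.λ.1) (λ.λ.λ.1)) (λ.(λ.λ.1) 0)
  step 2: (λ.λ.λ.1) (λ.λ.λ.1)
  step 3: λ.λ.1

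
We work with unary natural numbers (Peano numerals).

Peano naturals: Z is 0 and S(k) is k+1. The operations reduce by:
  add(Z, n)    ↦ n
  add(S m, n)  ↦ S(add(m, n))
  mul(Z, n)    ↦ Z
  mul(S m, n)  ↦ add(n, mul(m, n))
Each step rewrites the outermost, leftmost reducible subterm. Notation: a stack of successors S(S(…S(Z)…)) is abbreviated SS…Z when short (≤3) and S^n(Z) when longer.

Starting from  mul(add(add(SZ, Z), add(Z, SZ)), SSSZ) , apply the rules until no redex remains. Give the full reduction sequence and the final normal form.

  start: mul(add(add(SZ, Z), add(Z, SZ)), SSSZ)
  →1  mul(add(S(add(Z, Z)), add(Z, SZ)), SSSZ)
  →2  mul(S(add(add(Z, Z), add(Z, SZ))), SSSZ)
  →3  add(SSSZ, mul(add(add(Z, Z), add(Z, SZ)), SSSZ))
  →4  S(add(SSZ, mul(add(add(Z, Z), add(Z, SZ)), SSSZ)))
  →5  S(S(add(SZ, mul(add(add(Z, Z), add(Z, SZ)), SSSZ))))
  →6  S(S(S(add(Z, mul(add(add(Z, Z), add(Z, SZ)), SSSZ)))))
  →7  S(S(S(mul(add(add(Z, Z), add(Z, SZ)), SSSZ))))
  →8  S(S(S(mul(add(Z, add(Z, SZ)), SSSZ))))
  →9  S(S(S(mul(add(Z, SZ), SSSZ))))
  →10  S(S(S(mul(SZ, SSSZ))))
  →11  S(S(S(add(SSSZ, mul(Z, SSSZ)))))
  →12  S(S(S(S(add(SSZ, mul(Z, SSSZ))))))
  →13  S(S(S(S(S(add(SZ, mul(Z, SSSZ)))))))
  →14  S(S(S(S(S(S(add(Z, mul(Z, SSSZ))))))))
  →15  S(S(S(S(S(S(mul(Z, SSSZ)))))))
  →16  S^6(Z)

Answer: normal form = S^6(Z)  (in 16 steps)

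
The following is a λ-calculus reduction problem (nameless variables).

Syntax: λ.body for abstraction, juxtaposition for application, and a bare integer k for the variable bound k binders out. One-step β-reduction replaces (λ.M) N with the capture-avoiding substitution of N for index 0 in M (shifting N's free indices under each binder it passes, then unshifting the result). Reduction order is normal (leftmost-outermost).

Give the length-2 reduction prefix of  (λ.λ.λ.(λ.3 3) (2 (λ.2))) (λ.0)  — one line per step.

  start: (λ.λ.λ.(λ.3 3) (2 (λ.2))) (λ.0)
  [1] λ.λ.(λ.(λ.0) (λ.0)) ((λ.0) (λ.2))
  [2] λ.λ.(λ.0) (λ.0)

Answer: after 2 steps: λ.λ.(λ.0) (λ.0)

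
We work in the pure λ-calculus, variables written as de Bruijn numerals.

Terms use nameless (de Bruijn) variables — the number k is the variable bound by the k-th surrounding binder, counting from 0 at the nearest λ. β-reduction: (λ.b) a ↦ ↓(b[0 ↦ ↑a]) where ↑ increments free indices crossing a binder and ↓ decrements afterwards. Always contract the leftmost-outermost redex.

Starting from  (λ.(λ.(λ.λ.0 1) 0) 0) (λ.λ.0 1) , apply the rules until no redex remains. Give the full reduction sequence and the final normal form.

Answer: normal form = λ.0 (λ.λ.0 1)  (in 3 steps)

Derivation:
  start: (λ.(λ.(λ.λ.0 1) 0) 0) (λ.λ.0 1)
  [1] (λ.(λ.λ.0 1) 0) (λ.λ.0 1)
  [2] (λ.λ.0 1) (λ.λ.0 1)
  [3] λ.0 (λ.λ.0 1)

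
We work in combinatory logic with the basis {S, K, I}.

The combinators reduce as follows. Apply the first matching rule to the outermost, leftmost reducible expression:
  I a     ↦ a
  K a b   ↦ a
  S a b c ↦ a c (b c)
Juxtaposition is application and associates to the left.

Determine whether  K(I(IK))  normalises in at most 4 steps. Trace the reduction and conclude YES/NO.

  start: K(I(IK))
  →1  K(IK)
  →2  KK

Answer: YES — reaches normal form KK in 2 ≤ 4 steps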